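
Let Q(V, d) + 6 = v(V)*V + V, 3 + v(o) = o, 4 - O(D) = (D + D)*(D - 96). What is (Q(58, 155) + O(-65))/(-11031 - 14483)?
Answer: 8842/12757 ≈ 0.69311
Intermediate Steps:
O(D) = 4 - 2*D*(-96 + D) (O(D) = 4 - (D + D)*(D - 96) = 4 - 2*D*(-96 + D))
v(o) = -3 + o
Q(V, d) = -6 + V + V*(-3 + V) (Q(V, d) = -6 + ((-3 + V)*V + V) = -6 + (V*(-3 + V) + V) = -6 + (V + V*(-3 + V)) = -6 + V + V*(-3 + V))
(Q(58, 155) + O(-65))/(-11031 - 14483) = ((-6 + 58 + 58*(-3 + 58)) + (4 - 2*(-65)**2 + 192*(-65)))/(-11031 - 14483) = ((-6 + 58 + 58*55) + (4 - 2*4225 - 12480))/(-25514) = ((-6 + 58 + 3190) + (4 - 8450 - 12480))*(-1/25514) = (3242 - 20926)*(-1/25514) = -17684*(-1/25514) = 8842/12757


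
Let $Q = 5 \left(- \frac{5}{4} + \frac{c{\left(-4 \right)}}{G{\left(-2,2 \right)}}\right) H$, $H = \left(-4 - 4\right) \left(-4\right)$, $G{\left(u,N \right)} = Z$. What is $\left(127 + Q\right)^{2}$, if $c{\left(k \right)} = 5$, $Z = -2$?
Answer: $223729$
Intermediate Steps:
$G{\left(u,N \right)} = -2$
$H = 32$ ($H = \left(-8\right) \left(-4\right) = 32$)
$Q = -600$ ($Q = 5 \left(- \frac{5}{4} + \frac{5}{-2}\right) 32 = 5 \left(\left(-5\right) \frac{1}{4} + 5 \left(- \frac{1}{2}\right)\right) 32 = 5 \left(- \frac{5}{4} - \frac{5}{2}\right) 32 = 5 \left(- \frac{15}{4}\right) 32 = \left(- \frac{75}{4}\right) 32 = -600$)
$\left(127 + Q\right)^{2} = \left(127 - 600\right)^{2} = \left(-473\right)^{2} = 223729$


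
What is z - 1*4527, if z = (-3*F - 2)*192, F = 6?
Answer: -8367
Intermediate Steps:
z = -3840 (z = (-3*6 - 2)*192 = (-18 - 2)*192 = -20*192 = -3840)
z - 1*4527 = -3840 - 1*4527 = -3840 - 4527 = -8367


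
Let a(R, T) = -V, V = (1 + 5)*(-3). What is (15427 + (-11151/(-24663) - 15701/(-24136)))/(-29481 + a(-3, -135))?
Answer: -145775040445/278386144568 ≈ -0.52364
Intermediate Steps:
V = -18 (V = 6*(-3) = -18)
a(R, T) = 18 (a(R, T) = -1*(-18) = 18)
(15427 + (-11151/(-24663) - 15701/(-24136)))/(-29481 + a(-3, -135)) = (15427 + (-11151/(-24663) - 15701/(-24136)))/(-29481 + 18) = (15427 + (-11151*(-1/24663) - 15701*(-1/24136)))/(-29463) = (15427 + (3717/8221 + 2243/3448))*(-1/29463) = (15427 + 31255919/28346008)*(-1/29463) = (437325121335/28346008)*(-1/29463) = -145775040445/278386144568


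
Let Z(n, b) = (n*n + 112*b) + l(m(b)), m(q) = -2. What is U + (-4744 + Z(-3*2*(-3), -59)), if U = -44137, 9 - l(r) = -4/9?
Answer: -496400/9 ≈ -55156.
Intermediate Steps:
l(r) = 85/9 (l(r) = 9 - (-4)/9 = 9 - 1*(-4/9) = 9 + 4/9 = 85/9)
Z(n, b) = 85/9 + n**2 + 112*b (Z(n, b) = (n*n + 112*b) + 85/9 = (n**2 + 112*b) + 85/9 = 85/9 + n**2 + 112*b)
U + (-4744 + Z(-3*2*(-3), -59)) = -44137 + (-4744 + (85/9 + (-3*2*(-3))**2 + 112*(-59))) = -44137 + (-4744 + (85/9 + (-6*(-3))**2 - 6608)) = -44137 + (-4744 + (85/9 + 18**2 - 6608)) = -44137 + (-4744 + (85/9 + 324 - 6608)) = -44137 + (-4744 - 56471/9) = -44137 - 99167/9 = -496400/9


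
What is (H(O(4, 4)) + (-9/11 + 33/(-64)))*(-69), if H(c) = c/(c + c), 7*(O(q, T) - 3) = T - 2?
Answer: 40503/704 ≈ 57.533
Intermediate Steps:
O(q, T) = 19/7 + T/7 (O(q, T) = 3 + (T - 2)/7 = 3 + (-2 + T)/7 = 3 + (-2/7 + T/7) = 19/7 + T/7)
H(c) = 1/2 (H(c) = c/((2*c)) = c*(1/(2*c)) = 1/2)
(H(O(4, 4)) + (-9/11 + 33/(-64)))*(-69) = (1/2 + (-9/11 + 33/(-64)))*(-69) = (1/2 + (-9*1/11 + 33*(-1/64)))*(-69) = (1/2 + (-9/11 - 33/64))*(-69) = (1/2 - 939/704)*(-69) = -587/704*(-69) = 40503/704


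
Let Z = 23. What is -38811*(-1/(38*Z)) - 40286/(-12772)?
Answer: 66363007/1395341 ≈ 47.560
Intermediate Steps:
-38811*(-1/(38*Z)) - 40286/(-12772) = -38811/(23*(-38)) - 40286/(-12772) = -38811/(-874) - 40286*(-1/12772) = -38811*(-1/874) + 20143/6386 = 38811/874 + 20143/6386 = 66363007/1395341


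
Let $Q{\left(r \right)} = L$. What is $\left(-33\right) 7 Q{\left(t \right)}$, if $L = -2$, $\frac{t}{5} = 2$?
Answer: $462$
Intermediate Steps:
$t = 10$ ($t = 5 \cdot 2 = 10$)
$Q{\left(r \right)} = -2$
$\left(-33\right) 7 Q{\left(t \right)} = \left(-33\right) 7 \left(-2\right) = \left(-231\right) \left(-2\right) = 462$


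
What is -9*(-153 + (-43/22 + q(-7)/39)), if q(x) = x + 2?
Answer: 399183/286 ≈ 1395.7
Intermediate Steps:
q(x) = 2 + x
-9*(-153 + (-43/22 + q(-7)/39)) = -9*(-153 + (-43/22 + (2 - 7)/39)) = -9*(-153 + (-43*1/22 - 5*1/39)) = -9*(-153 + (-43/22 - 5/39)) = -9*(-153 - 1787/858) = -9*(-133061/858) = 399183/286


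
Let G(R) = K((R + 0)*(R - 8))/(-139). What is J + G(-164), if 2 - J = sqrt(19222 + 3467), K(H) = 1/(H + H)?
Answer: 15683647/7841824 - 3*sqrt(2521) ≈ -148.63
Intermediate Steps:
K(H) = 1/(2*H)
J = 2 - 3*sqrt(2521) (J = 2 - sqrt(19222 + 3467) = 2 - sqrt(22689) = 2 - 3*sqrt(2521) ≈ -148.63)
G(R) = -1/(278*R*(-8 + R)) (G(R) = (1/(2*(((R + 0)*(R - 8)))))/(-139) = (1/(2*((R*(-8 + R)))))*(-1/139) = ((1/(R*(-8 + R)))/2)*(-1/139) = (1/(2*R*(-8 + R)))*(-1/139) = -1/(278*R*(-8 + R)))
J + G(-164) = (2 - 3*sqrt(2521)) - 1/278/(-164*(-8 - 164)) = (2 - 3*sqrt(2521)) - 1/278*(-1/164)/(-172) = (2 - 3*sqrt(2521)) - 1/278*(-1/164)*(-1/172) = (2 - 3*sqrt(2521)) - 1/7841824 = 15683647/7841824 - 3*sqrt(2521)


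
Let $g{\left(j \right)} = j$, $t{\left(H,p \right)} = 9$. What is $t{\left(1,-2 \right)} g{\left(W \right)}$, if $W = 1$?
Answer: $9$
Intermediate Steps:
$t{\left(1,-2 \right)} g{\left(W \right)} = 9 \cdot 1 = 9$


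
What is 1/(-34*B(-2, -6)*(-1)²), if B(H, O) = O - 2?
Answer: 1/272 ≈ 0.0036765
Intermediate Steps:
B(H, O) = -2 + O
1/(-34*B(-2, -6)*(-1)²) = 1/(-34*(-2 - 6)*(-1)²) = 1/(-34*(-8)*1) = 1/(272*1) = 1/272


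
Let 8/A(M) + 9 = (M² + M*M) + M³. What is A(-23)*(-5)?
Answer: 20/5559 ≈ 0.0035978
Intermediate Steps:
A(M) = 8/(-9 + M³ + 2*M²) (A(M) = 8/(-9 + ((M² + M*M) + M³)) = 8/(-9 + ((M² + M²) + M³)) = 8/(-9 + (2*M² + M³)) = 8/(-9 + (M³ + 2*M²)) = 8/(-9 + M³ + 2*M²))
A(-23)*(-5) = (8/(-9 + (-23)³ + 2*(-23)²))*(-5) = (8/(-9 - 12167 + 2*529))*(-5) = (8/(-9 - 12167 + 1058))*(-5) = (8/(-11118))*(-5) = (8*(-1/11118))*(-5) = -4/5559*(-5) = 20/5559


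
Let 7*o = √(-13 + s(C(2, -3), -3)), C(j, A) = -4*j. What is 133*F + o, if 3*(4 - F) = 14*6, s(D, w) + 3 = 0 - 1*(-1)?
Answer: -3192 + I*√15/7 ≈ -3192.0 + 0.55328*I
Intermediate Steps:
s(D, w) = -2 (s(D, w) = -3 + (0 - 1*(-1)) = -3 + (0 + 1) = -3 + 1 = -2)
o = I*√15/7 (o = √(-13 - 2)/7 = √(-15)/7 = (I*√15)/7 = I*√15/7 ≈ 0.55328*I)
F = -24 (F = 4 - 14*6/3 = 4 - ⅓*84 = 4 - 28 = -24)
133*F + o = 133*(-24) + I*√15/7 = -3192 + I*√15/7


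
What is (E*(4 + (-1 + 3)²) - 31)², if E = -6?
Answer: 6241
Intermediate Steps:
(E*(4 + (-1 + 3)²) - 31)² = (-6*(4 + (-1 + 3)²) - 31)² = (-6*(4 + 2²) - 31)² = (-6*(4 + 4) - 31)² = (-6*8 - 31)² = (-48 - 31)² = (-79)² = 6241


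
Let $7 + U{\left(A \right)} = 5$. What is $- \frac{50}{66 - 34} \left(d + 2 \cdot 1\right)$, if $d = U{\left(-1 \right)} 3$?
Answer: $\frac{25}{4} \approx 6.25$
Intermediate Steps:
$U{\left(A \right)} = -2$ ($U{\left(A \right)} = -7 + 5 = -2$)
$d = -6$ ($d = \left(-2\right) 3 = -6$)
$- \frac{50}{66 - 34} \left(d + 2 \cdot 1\right) = - \frac{50}{66 - 34} \left(-6 + 2 \cdot 1\right) = - \frac{50}{32} \left(-6 + 2\right) = \left(-50\right) \frac{1}{32} \left(-4\right) = \left(- \frac{25}{16}\right) \left(-4\right) = \frac{25}{4}$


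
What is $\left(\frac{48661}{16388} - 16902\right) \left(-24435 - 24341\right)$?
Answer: $\frac{3377022395110}{4097} \approx 8.2427 \cdot 10^{8}$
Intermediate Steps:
$\left(\frac{48661}{16388} - 16902\right) \left(-24435 - 24341\right) = \left(48661 \cdot \frac{1}{16388} - 16902\right) \left(-24435 - 24341\right) = \left(\frac{48661}{16388} - 16902\right) \left(-48776\right) = \left(- \frac{276941315}{16388}\right) \left(-48776\right) = \frac{3377022395110}{4097}$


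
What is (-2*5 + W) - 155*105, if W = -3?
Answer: -16288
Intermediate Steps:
(-2*5 + W) - 155*105 = (-2*5 - 3) - 155*105 = (-10 - 3) - 16275 = -13 - 16275 = -16288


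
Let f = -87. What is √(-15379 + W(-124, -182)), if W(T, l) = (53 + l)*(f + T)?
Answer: 8*√185 ≈ 108.81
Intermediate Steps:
W(T, l) = (-87 + T)*(53 + l) (W(T, l) = (53 + l)*(-87 + T) = (-87 + T)*(53 + l))
√(-15379 + W(-124, -182)) = √(-15379 + (-4611 - 87*(-182) + 53*(-124) - 124*(-182))) = √(-15379 + (-4611 + 15834 - 6572 + 22568)) = √(-15379 + 27219) = √11840 = 8*√185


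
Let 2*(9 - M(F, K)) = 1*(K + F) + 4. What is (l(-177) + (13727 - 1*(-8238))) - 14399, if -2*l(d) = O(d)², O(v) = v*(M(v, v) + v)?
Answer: -1519989/2 ≈ -7.5999e+5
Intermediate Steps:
M(F, K) = 7 - F/2 - K/2 (M(F, K) = 9 - (1*(K + F) + 4)/2 = 9 - (1*(F + K) + 4)/2 = 9 - ((F + K) + 4)/2 = 9 - (4 + F + K)/2 = 9 + (-2 - F/2 - K/2) = 7 - F/2 - K/2)
O(v) = 7*v (O(v) = v*((7 - v/2 - v/2) + v) = v*((7 - v) + v) = v*7 = 7*v)
l(d) = -49*d²/2
(l(-177) + (13727 - 1*(-8238))) - 14399 = (-49/2*(-177)² + (13727 - 1*(-8238))) - 14399 = (-49/2*31329 + (13727 + 8238)) - 14399 = (-1535121/2 + 21965) - 14399 = -1491191/2 - 14399 = -1519989/2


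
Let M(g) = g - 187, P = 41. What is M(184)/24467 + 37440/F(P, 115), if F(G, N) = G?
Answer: 916044357/1003147 ≈ 913.17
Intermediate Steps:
M(g) = -187 + g
M(184)/24467 + 37440/F(P, 115) = (-187 + 184)/24467 + 37440/41 = -3*1/24467 + 37440*(1/41) = -3/24467 + 37440/41 = 916044357/1003147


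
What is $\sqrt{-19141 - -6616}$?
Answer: $5 i \sqrt{501} \approx 111.92 i$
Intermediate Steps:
$\sqrt{-19141 - -6616} = \sqrt{-19141 + \left(6675 - 59\right)} = \sqrt{-19141 + 6616} = \sqrt{-12525} = 5 i \sqrt{501}$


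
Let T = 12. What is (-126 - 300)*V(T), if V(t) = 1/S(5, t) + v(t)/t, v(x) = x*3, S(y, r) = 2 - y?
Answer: -1136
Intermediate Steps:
v(x) = 3*x
V(t) = 8/3 (V(t) = 1/(2 - 1*5) + (3*t)/t = 1/(2 - 5) + 3 = 1/(-3) + 3 = 1*(-⅓) + 3 = -⅓ + 3 = 8/3)
(-126 - 300)*V(T) = (-126 - 300)*(8/3) = -426*8/3 = -1136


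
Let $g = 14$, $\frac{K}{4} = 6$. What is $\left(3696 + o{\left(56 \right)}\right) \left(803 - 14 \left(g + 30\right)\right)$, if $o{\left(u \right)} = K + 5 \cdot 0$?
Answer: $695640$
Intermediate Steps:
$K = 24$ ($K = 4 \cdot 6 = 24$)
$o{\left(u \right)} = 24$ ($o{\left(u \right)} = 24 + 5 \cdot 0 = 24 + 0 = 24$)
$\left(3696 + o{\left(56 \right)}\right) \left(803 - 14 \left(g + 30\right)\right) = \left(3696 + 24\right) \left(803 - 14 \left(14 + 30\right)\right) = 3720 \left(803 - 616\right) = 3720 \cdot 187 = 695640$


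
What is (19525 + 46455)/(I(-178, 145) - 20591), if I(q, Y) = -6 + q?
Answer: -13196/4155 ≈ -3.1759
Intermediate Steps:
(19525 + 46455)/(I(-178, 145) - 20591) = (19525 + 46455)/((-6 - 178) - 20591) = 65980/(-184 - 20591) = 65980/(-20775) = 65980*(-1/20775) = -13196/4155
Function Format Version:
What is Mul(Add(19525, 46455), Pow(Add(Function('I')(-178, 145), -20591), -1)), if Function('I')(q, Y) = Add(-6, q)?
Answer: Rational(-13196, 4155) ≈ -3.1759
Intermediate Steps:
Mul(Add(19525, 46455), Pow(Add(Function('I')(-178, 145), -20591), -1)) = Mul(Add(19525, 46455), Pow(Add(Add(-6, -178), -20591), -1)) = Mul(65980, Pow(Add(-184, -20591), -1)) = Mul(65980, Pow(-20775, -1)) = Mul(65980, Rational(-1, 20775)) = Rational(-13196, 4155)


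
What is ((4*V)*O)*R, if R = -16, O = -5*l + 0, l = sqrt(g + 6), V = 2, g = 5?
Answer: 640*sqrt(11) ≈ 2122.6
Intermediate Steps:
l = sqrt(11) (l = sqrt(5 + 6) = sqrt(11) ≈ 3.3166)
O = -5*sqrt(11) (O = -5*sqrt(11) + 0 = -5*sqrt(11) ≈ -16.583)
((4*V)*O)*R = ((4*2)*(-5*sqrt(11)))*(-16) = (8*(-5*sqrt(11)))*(-16) = -40*sqrt(11)*(-16) = 640*sqrt(11)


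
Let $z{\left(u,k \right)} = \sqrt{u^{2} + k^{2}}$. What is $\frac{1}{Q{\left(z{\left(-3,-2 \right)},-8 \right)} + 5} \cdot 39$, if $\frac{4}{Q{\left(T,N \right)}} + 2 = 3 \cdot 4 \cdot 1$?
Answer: $\frac{65}{9} \approx 7.2222$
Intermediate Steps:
$z{\left(u,k \right)} = \sqrt{k^{2} + u^{2}}$
$Q{\left(T,N \right)} = \frac{2}{5}$ ($Q{\left(T,N \right)} = \frac{4}{-2 + 3 \cdot 4 \cdot 1} = \frac{4}{-2 + 12 \cdot 1} = \frac{4}{-2 + 12} = \frac{4}{10} = 4 \cdot \frac{1}{10} = \frac{2}{5}$)
$\frac{1}{Q{\left(z{\left(-3,-2 \right)},-8 \right)} + 5} \cdot 39 = \frac{1}{\frac{2}{5} + 5} \cdot 39 = \frac{1}{\frac{27}{5}} \cdot 39 = \frac{5}{27} \cdot 39 = \frac{65}{9}$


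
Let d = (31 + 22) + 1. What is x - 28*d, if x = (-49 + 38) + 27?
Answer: -1496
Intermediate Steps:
d = 54 (d = 53 + 1 = 54)
x = 16 (x = -11 + 27 = 16)
x - 28*d = 16 - 28*54 = 16 - 1512 = -1496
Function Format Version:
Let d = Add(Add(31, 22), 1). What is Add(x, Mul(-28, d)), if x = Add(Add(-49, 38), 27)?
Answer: -1496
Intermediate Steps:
d = 54 (d = Add(53, 1) = 54)
x = 16 (x = Add(-11, 27) = 16)
Add(x, Mul(-28, d)) = Add(16, Mul(-28, 54)) = Add(16, -1512) = -1496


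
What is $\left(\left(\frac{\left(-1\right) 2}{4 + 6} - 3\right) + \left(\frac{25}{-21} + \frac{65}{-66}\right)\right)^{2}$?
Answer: $\frac{17131321}{592900} \approx 28.894$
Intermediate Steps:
$\left(\left(\frac{\left(-1\right) 2}{4 + 6} - 3\right) + \left(\frac{25}{-21} + \frac{65}{-66}\right)\right)^{2} = \left(\left(\frac{1}{10} \left(-2\right) - 3\right) + \left(25 \left(- \frac{1}{21}\right) + 65 \left(- \frac{1}{66}\right)\right)\right)^{2} = \left(\left(\frac{1}{10} \left(-2\right) - 3\right) - \frac{335}{154}\right)^{2} = \left(\left(- \frac{1}{5} - 3\right) - \frac{335}{154}\right)^{2} = \left(- \frac{16}{5} - \frac{335}{154}\right)^{2} = \left(- \frac{4139}{770}\right)^{2} = \frac{17131321}{592900}$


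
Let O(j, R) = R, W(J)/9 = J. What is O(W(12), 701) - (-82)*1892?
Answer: 155845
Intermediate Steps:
W(J) = 9*J
O(W(12), 701) - (-82)*1892 = 701 - (-82)*1892 = 701 - 1*(-155144) = 701 + 155144 = 155845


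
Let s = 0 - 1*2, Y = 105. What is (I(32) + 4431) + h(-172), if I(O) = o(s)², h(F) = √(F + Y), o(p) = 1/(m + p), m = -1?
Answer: 39880/9 + I*√67 ≈ 4431.1 + 8.1853*I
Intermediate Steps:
s = -2 (s = 0 - 2 = -2)
o(p) = 1/(-1 + p)
h(F) = √(105 + F) (h(F) = √(F + 105) = √(105 + F))
I(O) = ⅑ (I(O) = (1/(-1 - 2))² = (1/(-3))² = (-⅓)² = ⅑)
(I(32) + 4431) + h(-172) = (⅑ + 4431) + √(105 - 172) = 39880/9 + √(-67) = 39880/9 + I*√67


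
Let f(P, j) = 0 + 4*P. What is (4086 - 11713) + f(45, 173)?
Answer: -7447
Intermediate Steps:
f(P, j) = 4*P
(4086 - 11713) + f(45, 173) = (4086 - 11713) + 4*45 = -7627 + 180 = -7447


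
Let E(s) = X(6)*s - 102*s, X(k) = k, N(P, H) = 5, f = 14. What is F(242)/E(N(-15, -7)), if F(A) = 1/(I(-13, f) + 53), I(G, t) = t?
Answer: -1/32160 ≈ -3.1095e-5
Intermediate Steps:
E(s) = -96*s (E(s) = 6*s - 102*s = -96*s)
F(A) = 1/67 (F(A) = 1/(14 + 53) = 1/67)
F(242)/E(N(-15, -7)) = 1/(67*((-96*5))) = (1/67)/(-480) = (1/67)*(-1/480) = -1/32160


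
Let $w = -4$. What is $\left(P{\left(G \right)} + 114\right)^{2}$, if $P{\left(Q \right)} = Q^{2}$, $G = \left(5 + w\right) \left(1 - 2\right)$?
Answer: $13225$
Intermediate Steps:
$G = -1$ ($G = \left(5 - 4\right) \left(1 - 2\right) = 1 \left(-1\right) = -1$)
$\left(P{\left(G \right)} + 114\right)^{2} = \left(\left(-1\right)^{2} + 114\right)^{2} = \left(1 + 114\right)^{2} = 115^{2} = 13225$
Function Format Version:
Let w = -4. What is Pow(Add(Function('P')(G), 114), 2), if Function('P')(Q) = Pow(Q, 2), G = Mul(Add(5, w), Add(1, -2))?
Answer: 13225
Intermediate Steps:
G = -1 (G = Mul(Add(5, -4), Add(1, -2)) = Mul(1, -1) = -1)
Pow(Add(Function('P')(G), 114), 2) = Pow(Add(Pow(-1, 2), 114), 2) = Pow(Add(1, 114), 2) = Pow(115, 2) = 13225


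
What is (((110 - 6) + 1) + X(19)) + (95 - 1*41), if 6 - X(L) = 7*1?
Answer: 158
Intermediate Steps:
X(L) = -1 (X(L) = 6 - 7 = -1)
(((110 - 6) + 1) + X(19)) + (95 - 1*41) = (((110 - 6) + 1) - 1) + (95 - 1*41) = ((104 + 1) - 1) + (95 - 41) = (105 - 1) + 54 = 104 + 54 = 158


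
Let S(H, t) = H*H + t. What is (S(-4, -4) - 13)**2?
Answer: 1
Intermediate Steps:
S(H, t) = t + H**2 (S(H, t) = H**2 + t = t + H**2)
(S(-4, -4) - 13)**2 = ((-4 + (-4)**2) - 13)**2 = ((-4 + 16) - 13)**2 = (12 - 13)**2 = (-1)**2 = 1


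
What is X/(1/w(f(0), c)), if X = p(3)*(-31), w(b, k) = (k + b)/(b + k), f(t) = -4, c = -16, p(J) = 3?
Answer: -93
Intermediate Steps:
w(b, k) = 1 (w(b, k) = (b + k)/(b + k) = 1)
X = -93 (X = 3*(-31) = -93)
X/(1/w(f(0), c)) = -93/(1/1) = -93/1 = -93*1 = -93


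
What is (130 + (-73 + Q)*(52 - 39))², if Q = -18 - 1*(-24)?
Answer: 549081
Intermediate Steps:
Q = 6 (Q = -18 + 24 = 6)
(130 + (-73 + Q)*(52 - 39))² = (130 + (-73 + 6)*(52 - 39))² = (130 - 67*13)² = (130 - 871)² = (-741)² = 549081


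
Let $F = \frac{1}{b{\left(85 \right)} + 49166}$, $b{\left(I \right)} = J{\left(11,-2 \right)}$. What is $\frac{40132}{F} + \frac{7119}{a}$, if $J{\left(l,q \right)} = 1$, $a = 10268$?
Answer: $\frac{20260510018911}{10268} \approx 1.9732 \cdot 10^{9}$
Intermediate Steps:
$b{\left(I \right)} = 1$
$F = \frac{1}{49167}$ ($F = \frac{1}{1 + 49166} = \frac{1}{49167} \approx 2.0339 \cdot 10^{-5}$)
$\frac{40132}{F} + \frac{7119}{a} = 40132 \frac{1}{\frac{1}{49167}} + \frac{7119}{10268} = 40132 \cdot 49167 + 7119 \cdot \frac{1}{10268} = 1973170044 + \frac{7119}{10268} = \frac{20260510018911}{10268}$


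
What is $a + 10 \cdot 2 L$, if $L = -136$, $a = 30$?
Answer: $-2690$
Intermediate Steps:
$a + 10 \cdot 2 L = 30 + 10 \cdot 2 \left(-136\right) = 30 + 20 \left(-136\right) = 30 - 2720 = -2690$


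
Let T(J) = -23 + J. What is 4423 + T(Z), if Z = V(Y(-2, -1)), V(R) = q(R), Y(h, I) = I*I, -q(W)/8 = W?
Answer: 4392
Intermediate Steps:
q(W) = -8*W
Y(h, I) = I²
V(R) = -8*R
Z = -8 (Z = -8*(-1)² = -8*1 = -8)
4423 + T(Z) = 4423 + (-23 - 8) = 4423 - 31 = 4392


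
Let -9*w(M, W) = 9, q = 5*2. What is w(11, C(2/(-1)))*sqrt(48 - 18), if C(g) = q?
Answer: -sqrt(30) ≈ -5.4772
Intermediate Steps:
q = 10
C(g) = 10
w(M, W) = -1 (w(M, W) = -1/9*9 = -1)
w(11, C(2/(-1)))*sqrt(48 - 18) = -sqrt(48 - 18) = -sqrt(30)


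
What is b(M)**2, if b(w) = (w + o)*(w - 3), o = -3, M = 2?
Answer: 1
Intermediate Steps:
b(w) = (-3 + w)**2 (b(w) = (w - 3)*(w - 3) = (-3 + w)*(-3 + w) = (-3 + w)**2)
b(M)**2 = (9 + 2**2 - 6*2)**2 = (9 + 4 - 12)**2 = 1**2 = 1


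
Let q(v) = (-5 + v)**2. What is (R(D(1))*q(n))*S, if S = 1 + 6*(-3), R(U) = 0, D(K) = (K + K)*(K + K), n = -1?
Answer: 0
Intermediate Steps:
D(K) = 4*K**2 (D(K) = (2*K)*(2*K) = 4*K**2)
S = -17 (S = 1 - 18 = -17)
(R(D(1))*q(n))*S = (0*(-5 - 1)**2)*(-17) = (0*(-6)**2)*(-17) = (0*36)*(-17) = 0*(-17) = 0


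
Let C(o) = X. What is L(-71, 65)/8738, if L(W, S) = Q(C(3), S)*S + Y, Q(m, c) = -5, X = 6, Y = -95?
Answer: -210/4369 ≈ -0.048066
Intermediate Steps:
C(o) = 6
L(W, S) = -95 - 5*S (L(W, S) = -5*S - 95 = -95 - 5*S)
L(-71, 65)/8738 = (-95 - 5*65)/8738 = (-95 - 325)*(1/8738) = -420*1/8738 = -210/4369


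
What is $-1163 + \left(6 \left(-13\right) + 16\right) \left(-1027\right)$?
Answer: $62511$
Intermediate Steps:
$-1163 + \left(6 \left(-13\right) + 16\right) \left(-1027\right) = -1163 + \left(-78 + 16\right) \left(-1027\right) = -1163 - -63674 = -1163 + 63674 = 62511$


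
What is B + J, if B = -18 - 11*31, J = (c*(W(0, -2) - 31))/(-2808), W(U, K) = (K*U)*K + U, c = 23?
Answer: -1007359/2808 ≈ -358.75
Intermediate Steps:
W(U, K) = U + U*K² (W(U, K) = U*K² + U = U + U*K²)
J = 713/2808 (J = (23*(0*(1 + (-2)²) - 31))/(-2808) = (23*(0*(1 + 4) - 31))*(-1/2808) = (23*(0*5 - 31))*(-1/2808) = (23*(0 - 31))*(-1/2808) = (23*(-31))*(-1/2808) = -713*(-1/2808) = 713/2808 ≈ 0.25392)
B = -359 (B = -18 - 341 = -359)
B + J = -359 + 713/2808 = -1007359/2808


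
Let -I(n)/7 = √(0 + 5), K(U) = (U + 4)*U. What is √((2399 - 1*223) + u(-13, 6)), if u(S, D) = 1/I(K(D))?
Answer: √(2665600 - 35*√5)/35 ≈ 46.647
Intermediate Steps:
K(U) = U*(4 + U) (K(U) = (4 + U)*U = U*(4 + U))
I(n) = -7*√5 (I(n) = -7*√(0 + 5) = -7*√5)
u(S, D) = -√5/35 (u(S, D) = 1/(-7*√5) = -√5/35)
√((2399 - 1*223) + u(-13, 6)) = √((2399 - 1*223) - √5/35) = √((2399 - 223) - √5/35) = √(2176 - √5/35)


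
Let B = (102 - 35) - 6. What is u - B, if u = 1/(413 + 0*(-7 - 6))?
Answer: -25192/413 ≈ -60.998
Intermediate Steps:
u = 1/413 (u = 1/(413 + 0*(-13)) = 1/(413 + 0) = 1/413 ≈ 0.0024213)
B = 61 (B = 67 - 6 = 61)
u - B = 1/413 - 1*61 = 1/413 - 61 = -25192/413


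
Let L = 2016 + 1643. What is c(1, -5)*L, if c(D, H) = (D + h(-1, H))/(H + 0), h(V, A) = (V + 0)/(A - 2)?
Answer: -29272/35 ≈ -836.34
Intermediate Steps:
L = 3659
h(V, A) = V/(-2 + A)
c(D, H) = (D - 1/(-2 + H))/H (c(D, H) = (D - 1/(-2 + H))/(H + 0) = (D - 1/(-2 + H))/H)
c(1, -5)*L = ((-1 + 1*(-2 - 5))/((-5)*(-2 - 5)))*3659 = -⅕*(-1 + 1*(-7))/(-7)*3659 = -⅕*(-⅐)*(-1 - 7)*3659 = -⅕*(-⅐)*(-8)*3659 = -8/35*3659 = -29272/35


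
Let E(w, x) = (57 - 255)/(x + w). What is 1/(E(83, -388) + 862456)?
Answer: 305/263049278 ≈ 1.1595e-6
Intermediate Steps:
E(w, x) = -198/(w + x)
1/(E(83, -388) + 862456) = 1/(-198/(83 - 388) + 862456) = 1/(-198/(-305) + 862456) = 1/(-198*(-1/305) + 862456) = 1/(198/305 + 862456) = 1/(263049278/305) = 305/263049278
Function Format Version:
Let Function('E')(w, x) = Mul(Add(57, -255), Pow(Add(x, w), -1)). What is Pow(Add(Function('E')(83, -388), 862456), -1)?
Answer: Rational(305, 263049278) ≈ 1.1595e-6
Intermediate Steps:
Function('E')(w, x) = Mul(-198, Pow(Add(w, x), -1))
Pow(Add(Function('E')(83, -388), 862456), -1) = Pow(Add(Mul(-198, Pow(Add(83, -388), -1)), 862456), -1) = Pow(Add(Mul(-198, Pow(-305, -1)), 862456), -1) = Pow(Add(Mul(-198, Rational(-1, 305)), 862456), -1) = Pow(Add(Rational(198, 305), 862456), -1) = Pow(Rational(263049278, 305), -1) = Rational(305, 263049278)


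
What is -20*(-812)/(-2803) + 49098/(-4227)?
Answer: -68756058/3949427 ≈ -17.409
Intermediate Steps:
-20*(-812)/(-2803) + 49098/(-4227) = 16240*(-1/2803) + 49098*(-1/4227) = -16240/2803 - 16366/1409 = -68756058/3949427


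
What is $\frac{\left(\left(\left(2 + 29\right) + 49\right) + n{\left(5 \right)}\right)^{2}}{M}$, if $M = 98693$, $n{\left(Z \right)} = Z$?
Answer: $\frac{7225}{98693} \approx 0.073207$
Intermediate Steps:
$\frac{\left(\left(\left(2 + 29\right) + 49\right) + n{\left(5 \right)}\right)^{2}}{M} = \frac{\left(\left(\left(2 + 29\right) + 49\right) + 5\right)^{2}}{98693} = \left(\left(31 + 49\right) + 5\right)^{2} \cdot \frac{1}{98693} = \left(80 + 5\right)^{2} \cdot \frac{1}{98693} = 85^{2} \cdot \frac{1}{98693} = 7225 \cdot \frac{1}{98693} = \frac{7225}{98693}$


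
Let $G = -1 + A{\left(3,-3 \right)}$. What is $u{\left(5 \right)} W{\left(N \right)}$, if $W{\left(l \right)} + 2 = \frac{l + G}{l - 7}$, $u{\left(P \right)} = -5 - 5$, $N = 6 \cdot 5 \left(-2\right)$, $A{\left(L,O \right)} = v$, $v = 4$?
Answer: $\frac{770}{67} \approx 11.493$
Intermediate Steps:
$A{\left(L,O \right)} = 4$
$G = 3$ ($G = -1 + 4 = 3$)
$N = -60$ ($N = 30 \left(-2\right) = -60$)
$u{\left(P \right)} = -10$ ($u{\left(P \right)} = -5 - 5 = -10$)
$W{\left(l \right)} = -2 + \frac{3 + l}{-7 + l}$ ($W{\left(l \right)} = -2 + \frac{l + 3}{l - 7} = -2 + \frac{3 + l}{-7 + l}$)
$u{\left(5 \right)} W{\left(N \right)} = - 10 \frac{17 - -60}{-7 - 60} = - 10 \frac{17 + 60}{-67} = - 10 \left(\left(- \frac{1}{67}\right) 77\right) = \left(-10\right) \left(- \frac{77}{67}\right) = \frac{770}{67}$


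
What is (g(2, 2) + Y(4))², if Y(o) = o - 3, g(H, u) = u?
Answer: 9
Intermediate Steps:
Y(o) = -3 + o
(g(2, 2) + Y(4))² = (2 + (-3 + 4))² = (2 + 1)² = 3² = 9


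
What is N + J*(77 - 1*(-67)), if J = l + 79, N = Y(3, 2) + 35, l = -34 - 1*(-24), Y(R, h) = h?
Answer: 9973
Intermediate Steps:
l = -10 (l = -34 + 24 = -10)
N = 37 (N = 2 + 35 = 37)
J = 69 (J = -10 + 79 = 69)
N + J*(77 - 1*(-67)) = 37 + 69*(77 - 1*(-67)) = 37 + 69*(77 + 67) = 37 + 69*144 = 37 + 9936 = 9973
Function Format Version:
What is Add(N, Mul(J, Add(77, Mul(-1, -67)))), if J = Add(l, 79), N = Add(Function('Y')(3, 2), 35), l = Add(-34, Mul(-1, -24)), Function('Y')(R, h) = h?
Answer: 9973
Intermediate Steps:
l = -10 (l = Add(-34, 24) = -10)
N = 37 (N = Add(2, 35) = 37)
J = 69 (J = Add(-10, 79) = 69)
Add(N, Mul(J, Add(77, Mul(-1, -67)))) = Add(37, Mul(69, Add(77, Mul(-1, -67)))) = Add(37, Mul(69, Add(77, 67))) = Add(37, Mul(69, 144)) = Add(37, 9936) = 9973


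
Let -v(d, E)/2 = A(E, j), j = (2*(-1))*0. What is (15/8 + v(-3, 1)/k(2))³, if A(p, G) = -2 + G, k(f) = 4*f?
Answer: 6859/512 ≈ 13.396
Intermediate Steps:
j = 0 (j = -2*0 = 0)
v(d, E) = 4 (v(d, E) = -2*(-2 + 0) = -2*(-2) = 4)
(15/8 + v(-3, 1)/k(2))³ = (15/8 + 4/((4*2)))³ = (15*(⅛) + 4/8)³ = (15/8 + 4*(⅛))³ = (15/8 + ½)³ = (19/8)³ = 6859/512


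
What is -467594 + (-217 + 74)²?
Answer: -447145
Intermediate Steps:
-467594 + (-217 + 74)² = -467594 + (-143)² = -467594 + 20449 = -447145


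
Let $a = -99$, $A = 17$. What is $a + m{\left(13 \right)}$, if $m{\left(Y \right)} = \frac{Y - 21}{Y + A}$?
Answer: $- \frac{1489}{15} \approx -99.267$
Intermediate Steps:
$m{\left(Y \right)} = \frac{-21 + Y}{17 + Y}$ ($m{\left(Y \right)} = \frac{Y - 21}{Y + 17} = \frac{-21 + Y}{17 + Y}$)
$a + m{\left(13 \right)} = -99 + \frac{-21 + 13}{17 + 13} = -99 + \frac{1}{30} \left(-8\right) = -99 - \frac{4}{15} = - \frac{1489}{15}$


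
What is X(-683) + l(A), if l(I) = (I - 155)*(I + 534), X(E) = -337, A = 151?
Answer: -3077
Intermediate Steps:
l(I) = (-155 + I)*(534 + I)
X(-683) + l(A) = -337 + (-82770 + 151² + 379*151) = -337 + (-82770 + 22801 + 57229) = -337 - 2740 = -3077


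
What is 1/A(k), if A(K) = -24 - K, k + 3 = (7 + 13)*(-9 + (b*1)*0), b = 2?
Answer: 1/159 ≈ 0.0062893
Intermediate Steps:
k = -183 (k = -3 + (7 + 13)*(-9 + (2*1)*0) = -3 + 20*(-9 + 2*0) = -3 + 20*(-9 + 0) = -3 + 20*(-9) = -3 - 180 = -183)
1/A(k) = 1/(-24 - 1*(-183)) = 1/(-24 + 183) = 1/159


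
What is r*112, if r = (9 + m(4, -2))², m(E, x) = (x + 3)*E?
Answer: 18928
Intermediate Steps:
m(E, x) = E*(3 + x) (m(E, x) = (3 + x)*E = E*(3 + x))
r = 169 (r = (9 + 4*(3 - 2))² = (9 + 4*1)² = (9 + 4)² = 13² = 169)
r*112 = 169*112 = 18928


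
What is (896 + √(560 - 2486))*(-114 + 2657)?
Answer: 2278528 + 7629*I*√214 ≈ 2.2785e+6 + 1.116e+5*I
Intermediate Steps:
(896 + √(560 - 2486))*(-114 + 2657) = (896 + √(-1926))*2543 = (896 + 3*I*√214)*2543 = 2278528 + 7629*I*√214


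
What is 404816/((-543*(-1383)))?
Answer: 404816/750969 ≈ 0.53906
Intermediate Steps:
404816/((-543*(-1383))) = 404816/750969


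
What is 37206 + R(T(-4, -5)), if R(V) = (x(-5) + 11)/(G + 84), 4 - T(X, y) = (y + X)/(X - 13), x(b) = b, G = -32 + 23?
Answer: 930152/25 ≈ 37206.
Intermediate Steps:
G = -9
T(X, y) = 4 - (X + y)/(-13 + X) (T(X, y) = 4 - (y + X)/(X - 13) = 4 - (X + y)/(-13 + X))
R(V) = 2/25 (R(V) = (-5 + 11)/(-9 + 84) = 6/75 = 6*(1/75) = 2/25)
37206 + R(T(-4, -5)) = 37206 + 2/25 = 930152/25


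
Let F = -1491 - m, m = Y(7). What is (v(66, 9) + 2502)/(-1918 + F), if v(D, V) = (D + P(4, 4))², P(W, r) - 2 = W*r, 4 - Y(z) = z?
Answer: -4779/1703 ≈ -2.8062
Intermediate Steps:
Y(z) = 4 - z
m = -3 (m = 4 - 1*7 = 4 - 7 = -3)
P(W, r) = 2 + W*r
v(D, V) = (18 + D)² (v(D, V) = (D + (2 + 4*4))² = (D + (2 + 16))² = (D + 18)² = (18 + D)²)
F = -1488 (F = -1491 - 1*(-3) = -1491 + 3 = -1488)
(v(66, 9) + 2502)/(-1918 + F) = ((18 + 66)² + 2502)/(-1918 - 1488) = (84² + 2502)/(-3406) = (7056 + 2502)*(-1/3406) = 9558*(-1/3406) = -4779/1703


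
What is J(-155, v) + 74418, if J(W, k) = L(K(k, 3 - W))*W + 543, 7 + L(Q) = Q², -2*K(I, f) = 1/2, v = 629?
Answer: 1216581/16 ≈ 76036.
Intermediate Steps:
K(I, f) = -¼ (K(I, f) = -½/2 = -½*½ = -¼)
L(Q) = -7 + Q²
J(W, k) = 543 - 111*W/16 (J(W, k) = (-7 + (-¼)²)*W + 543 = (-7 + 1/16)*W + 543 = -111*W/16 + 543 = 543 - 111*W/16)
J(-155, v) + 74418 = (543 - 111/16*(-155)) + 74418 = (543 + 17205/16) + 74418 = 25893/16 + 74418 = 1216581/16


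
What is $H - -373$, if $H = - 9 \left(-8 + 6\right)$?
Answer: $391$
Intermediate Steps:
$H = 18$ ($H = \left(-9\right) \left(-2\right) = 18$)
$H - -373 = 18 - -373 = 18 + 373 = 391$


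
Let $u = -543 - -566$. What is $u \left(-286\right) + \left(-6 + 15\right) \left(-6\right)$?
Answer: $-6632$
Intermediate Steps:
$u = 23$ ($u = -543 + 566 = 23$)
$u \left(-286\right) + \left(-6 + 15\right) \left(-6\right) = 23 \left(-286\right) + \left(-6 + 15\right) \left(-6\right) = -6578 + 9 \left(-6\right) = -6578 - 54 = -6632$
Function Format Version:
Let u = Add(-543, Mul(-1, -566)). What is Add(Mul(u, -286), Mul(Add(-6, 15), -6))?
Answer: -6632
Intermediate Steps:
u = 23 (u = Add(-543, 566) = 23)
Add(Mul(u, -286), Mul(Add(-6, 15), -6)) = Add(Mul(23, -286), Mul(Add(-6, 15), -6)) = Add(-6578, Mul(9, -6)) = Add(-6578, -54) = -6632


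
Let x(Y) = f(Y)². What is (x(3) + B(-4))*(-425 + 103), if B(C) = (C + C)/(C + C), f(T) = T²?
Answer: -26404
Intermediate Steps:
x(Y) = Y⁴ (x(Y) = (Y²)² = Y⁴)
B(C) = 1 (B(C) = (2*C)/((2*C)) = (2*C)*(1/(2*C)) = 1)
(x(3) + B(-4))*(-425 + 103) = (3⁴ + 1)*(-425 + 103) = (81 + 1)*(-322) = 82*(-322) = -26404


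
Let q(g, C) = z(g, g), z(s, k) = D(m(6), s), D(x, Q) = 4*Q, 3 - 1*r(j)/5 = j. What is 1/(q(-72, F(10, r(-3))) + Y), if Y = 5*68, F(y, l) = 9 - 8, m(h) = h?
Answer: 1/52 ≈ 0.019231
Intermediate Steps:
r(j) = 15 - 5*j
F(y, l) = 1
Y = 340
z(s, k) = 4*s
q(g, C) = 4*g
1/(q(-72, F(10, r(-3))) + Y) = 1/(4*(-72) + 340) = 1/(-288 + 340) = 1/52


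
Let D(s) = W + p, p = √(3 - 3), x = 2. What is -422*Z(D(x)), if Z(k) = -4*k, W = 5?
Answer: 8440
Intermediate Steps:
p = 0 (p = √0 = 0)
D(s) = 5 (D(s) = 5 + 0 = 5)
-422*Z(D(x)) = -(-1688)*5 = -422*(-20) = 8440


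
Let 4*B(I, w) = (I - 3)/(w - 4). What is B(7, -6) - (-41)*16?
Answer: 6559/10 ≈ 655.90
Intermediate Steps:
B(I, w) = (-3 + I)/(4*(-4 + w)) (B(I, w) = ((I - 3)/(w - 4))/4 = ((-3 + I)/(-4 + w))/4 = (-3 + I)/(4*(-4 + w)))
B(7, -6) - (-41)*16 = (-3 + 7)/(4*(-4 - 6)) - (-41)*16 = (¼)*4/(-10) - 41*(-16) = (¼)*(-⅒)*4 + 656 = -⅒ + 656 = 6559/10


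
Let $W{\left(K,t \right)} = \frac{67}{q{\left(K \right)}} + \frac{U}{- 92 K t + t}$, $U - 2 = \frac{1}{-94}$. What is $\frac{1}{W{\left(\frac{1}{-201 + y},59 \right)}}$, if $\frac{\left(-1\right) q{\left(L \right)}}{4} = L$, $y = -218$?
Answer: $\frac{5668012}{39779681925} \approx 0.00014249$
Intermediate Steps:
$q{\left(L \right)} = - 4 L$
$U = \frac{187}{94}$ ($U = 2 + \frac{1}{-94} = 2 - \frac{1}{94} = \frac{187}{94} \approx 1.9894$)
$W{\left(K,t \right)} = - \frac{67}{4 K} + \frac{187}{94 \left(t - 92 K t\right)}$ ($W{\left(K,t \right)} = \frac{67}{\left(-4\right) K} + \frac{187}{94 \left(- 92 K t + t\right)} = 67 \left(- \frac{1}{4 K}\right) + \frac{187}{94 \left(- 92 K t + t\right)} = - \frac{67}{4 K} + \frac{187}{94 \left(t - 92 K t\right)}$)
$\frac{1}{W{\left(\frac{1}{-201 + y},59 \right)}} = \frac{1}{\frac{1}{188} \frac{1}{\frac{1}{-201 - 218}} \cdot \frac{1}{59} \frac{1}{-1 + \frac{92}{-201 - 218}} \left(- \frac{374}{-201 - 218} + 3149 \cdot 59 - 289708 \frac{1}{-201 - 218} \cdot 59\right)} = \frac{1}{\frac{1}{188} \frac{1}{\frac{1}{-419}} \cdot \frac{1}{59} \frac{1}{-1 + \frac{92}{-419}} \left(- \frac{374}{-419} + 185791 - 289708 \frac{1}{-419} \cdot 59\right)} = \frac{1}{\frac{1}{188} \frac{1}{- \frac{1}{419}} \cdot \frac{1}{59} \frac{1}{-1 + 92 \left(- \frac{1}{419}\right)} \left(\left(-374\right) \left(- \frac{1}{419}\right) + 185791 - \left(- \frac{289708}{419}\right) 59\right)} = \frac{1}{\frac{1}{188} \left(-419\right) \frac{1}{59} \frac{1}{-1 - \frac{92}{419}} \left(\frac{374}{419} + 185791 + \frac{17092772}{419}\right)} = \frac{1}{\frac{1}{188} \left(-419\right) \frac{1}{59} \frac{1}{- \frac{511}{419}} \cdot \frac{94939575}{419}} = \frac{1}{\frac{1}{188} \left(-419\right) \frac{1}{59} \left(- \frac{419}{511}\right) \frac{94939575}{419}} = \frac{1}{\frac{39779681925}{5668012}} = \frac{5668012}{39779681925}$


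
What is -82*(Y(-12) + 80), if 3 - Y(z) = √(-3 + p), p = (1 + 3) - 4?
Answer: -6806 + 82*I*√3 ≈ -6806.0 + 142.03*I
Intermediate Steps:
p = 0 (p = 4 - 4 = 0)
Y(z) = 3 - I*√3 (Y(z) = 3 - √(-3 + 0) = 3 - √(-3) = 3 - I*√3)
-82*(Y(-12) + 80) = -82*((3 - I*√3) + 80) = -82*(83 - I*√3) = -6806 + 82*I*√3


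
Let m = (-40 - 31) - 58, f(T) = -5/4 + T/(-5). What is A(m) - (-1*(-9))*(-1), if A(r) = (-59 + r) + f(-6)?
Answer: -3581/20 ≈ -179.05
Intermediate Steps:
f(T) = -5/4 - T/5 (f(T) = -5*¼ + T*(-⅕) = -5/4 - T/5)
m = -129 (m = -71 - 58 = -129)
A(r) = -1181/20 + r (A(r) = (-59 + r) + (-5/4 - ⅕*(-6)) = (-59 + r) + (-5/4 + 6/5) = (-59 + r) - 1/20 = -1181/20 + r)
A(m) - (-1*(-9))*(-1) = (-1181/20 - 129) - (-1*(-9))*(-1) = -3761/20 - 9*(-1) = -3761/20 - 1*(-9) = -3761/20 + 9 = -3581/20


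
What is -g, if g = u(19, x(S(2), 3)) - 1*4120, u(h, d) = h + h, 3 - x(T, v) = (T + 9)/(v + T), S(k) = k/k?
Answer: 4082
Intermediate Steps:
S(k) = 1
x(T, v) = 3 - (9 + T)/(T + v) (x(T, v) = 3 - (T + 9)/(v + T) = 3 - (9 + T)/(T + v))
u(h, d) = 2*h
g = -4082 (g = 2*19 - 1*4120 = 38 - 4120 = -4082)
-g = -1*(-4082) = 4082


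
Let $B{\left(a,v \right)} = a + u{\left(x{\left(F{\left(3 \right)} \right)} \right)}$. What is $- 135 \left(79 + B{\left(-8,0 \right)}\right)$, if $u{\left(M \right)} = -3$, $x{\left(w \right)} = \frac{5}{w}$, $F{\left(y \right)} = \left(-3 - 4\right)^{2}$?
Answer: $-9180$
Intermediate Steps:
$F{\left(y \right)} = 49$ ($F{\left(y \right)} = \left(-7\right)^{2} = 49$)
$B{\left(a,v \right)} = -3 + a$ ($B{\left(a,v \right)} = a - 3 = -3 + a$)
$- 135 \left(79 + B{\left(-8,0 \right)}\right) = - 135 \left(79 - 11\right) = \left(-135\right) 68 = -9180$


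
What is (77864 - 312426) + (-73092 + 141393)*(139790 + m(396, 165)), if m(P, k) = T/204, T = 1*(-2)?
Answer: 324617092985/34 ≈ 9.5476e+9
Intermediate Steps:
T = -2
m(P, k) = -1/102 (m(P, k) = -2/204 = -2*1/204 = -1/102)
(77864 - 312426) + (-73092 + 141393)*(139790 + m(396, 165)) = (77864 - 312426) + (-73092 + 141393)*(139790 - 1/102) = -234562 + 68301*(14258579/102) = -234562 + 324625068093/34 = 324617092985/34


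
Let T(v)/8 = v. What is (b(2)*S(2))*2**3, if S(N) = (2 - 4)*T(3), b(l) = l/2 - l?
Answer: 384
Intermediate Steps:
T(v) = 8*v
b(l) = -l/2 (b(l) = l*(1/2) - l = l/2 - l = -l/2)
S(N) = -48 (S(N) = (2 - 4)*(8*3) = -2*24 = -48)
(b(2)*S(2))*2**3 = (-1/2*2*(-48))*2**3 = -1*(-48)*8 = 48*8 = 384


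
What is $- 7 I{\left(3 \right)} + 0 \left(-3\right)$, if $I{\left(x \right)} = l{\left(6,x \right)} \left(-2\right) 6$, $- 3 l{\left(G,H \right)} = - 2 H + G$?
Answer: $0$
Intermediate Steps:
$l{\left(G,H \right)} = - \frac{G}{3} + \frac{2 H}{3}$ ($l{\left(G,H \right)} = - \frac{- 2 H + G}{3} = - \frac{G - 2 H}{3} = - \frac{G}{3} + \frac{2 H}{3}$)
$I{\left(x \right)} = 24 - 8 x$ ($I{\left(x \right)} = \left(\left(- \frac{1}{3}\right) 6 + \frac{2 x}{3}\right) \left(-2\right) 6 = \left(-2 + \frac{2 x}{3}\right) \left(-2\right) 6 = \left(4 - \frac{4 x}{3}\right) 6 = 24 - 8 x$)
$- 7 I{\left(3 \right)} + 0 \left(-3\right) = - 7 \left(24 - 24\right) + 0 \left(-3\right) = - 7 \left(24 - 24\right) + 0 = \left(-7\right) 0 + 0 = 0 + 0 = 0$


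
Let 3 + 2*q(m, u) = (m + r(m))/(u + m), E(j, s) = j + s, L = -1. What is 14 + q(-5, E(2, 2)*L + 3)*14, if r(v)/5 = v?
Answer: 28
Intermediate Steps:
r(v) = 5*v
q(m, u) = -3/2 + 3*m/(m + u) (q(m, u) = -3/2 + ((m + 5*m)/(u + m))/2 = -3/2 + ((6*m)/(m + u))/2 = -3/2 + (6*m/(m + u))/2 = -3/2 + 3*m/(m + u))
14 + q(-5, E(2, 2)*L + 3)*14 = 14 + (3*(-5 - ((2 + 2)*(-1) + 3))/(2*(-5 + ((2 + 2)*(-1) + 3))))*14 = 14 + (3*(-5 - (4*(-1) + 3))/(2*(-5 + (4*(-1) + 3))))*14 = 14 + (3*(-5 - (-4 + 3))/(2*(-5 + (-4 + 3))))*14 = 14 + (3*(-5 - 1*(-1))/(2*(-5 - 1)))*14 = 14 + ((3/2)*(-5 + 1)/(-6))*14 = 14 + ((3/2)*(-1/6)*(-4))*14 = 14 + 1*14 = 14 + 14 = 28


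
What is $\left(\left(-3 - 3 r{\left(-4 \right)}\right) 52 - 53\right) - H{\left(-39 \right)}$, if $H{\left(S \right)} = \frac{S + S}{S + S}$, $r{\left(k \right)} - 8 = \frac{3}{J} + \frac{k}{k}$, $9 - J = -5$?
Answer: $- \frac{11532}{7} \approx -1647.4$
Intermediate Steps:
$J = 14$ ($J = 9 - -5 = 9 + 5 = 14$)
$r{\left(k \right)} = \frac{129}{14}$ ($r{\left(k \right)} = 8 + \left(\frac{3}{14} + \frac{k}{k}\right) = 8 + \left(3 \cdot \frac{1}{14} + 1\right) = 8 + \left(\frac{3}{14} + 1\right) = 8 + \frac{17}{14} = \frac{129}{14}$)
$H{\left(S \right)} = 1$ ($H{\left(S \right)} = \frac{2 S}{2 S} = 2 S \frac{1}{2 S} = 1$)
$\left(\left(-3 - 3 r{\left(-4 \right)}\right) 52 - 53\right) - H{\left(-39 \right)} = \left(\left(-3 - \frac{387}{14}\right) 52 - 53\right) - 1 = \left(\left(- \frac{429}{14}\right) 52 - 53\right) - 1 = \left(- \frac{11154}{7} - 53\right) - 1 = - \frac{11525}{7} - 1 = - \frac{11532}{7}$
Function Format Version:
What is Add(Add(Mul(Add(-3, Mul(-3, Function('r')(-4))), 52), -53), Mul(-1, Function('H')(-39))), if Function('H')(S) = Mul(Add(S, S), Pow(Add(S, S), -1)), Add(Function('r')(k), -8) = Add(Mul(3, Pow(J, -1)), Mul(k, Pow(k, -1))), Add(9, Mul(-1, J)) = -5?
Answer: Rational(-11532, 7) ≈ -1647.4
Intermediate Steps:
J = 14 (J = Add(9, Mul(-1, -5)) = Add(9, 5) = 14)
Function('r')(k) = Rational(129, 14) (Function('r')(k) = Add(8, Add(Mul(3, Pow(14, -1)), Mul(k, Pow(k, -1)))) = Add(8, Add(Mul(3, Rational(1, 14)), 1)) = Add(8, Add(Rational(3, 14), 1)) = Add(8, Rational(17, 14)) = Rational(129, 14))
Function('H')(S) = 1 (Function('H')(S) = Mul(Mul(2, S), Pow(Mul(2, S), -1)) = Mul(Mul(2, S), Mul(Rational(1, 2), Pow(S, -1))) = 1)
Add(Add(Mul(Add(-3, Mul(-3, Function('r')(-4))), 52), -53), Mul(-1, Function('H')(-39))) = Add(Add(Mul(Add(-3, Mul(-3, Rational(129, 14))), 52), -53), Mul(-1, 1)) = Add(Add(Mul(Add(-3, Rational(-387, 14)), 52), -53), -1) = Add(Add(Mul(Rational(-429, 14), 52), -53), -1) = Add(Add(Rational(-11154, 7), -53), -1) = Add(Rational(-11525, 7), -1) = Rational(-11532, 7)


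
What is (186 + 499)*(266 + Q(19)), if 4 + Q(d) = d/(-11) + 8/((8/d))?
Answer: 2104320/11 ≈ 1.9130e+5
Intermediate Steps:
Q(d) = -4 + 10*d/11 (Q(d) = -4 + (d/(-11) + 8/((8/d))) = -4 + (d*(-1/11) + 8*(d/8)) = -4 + (-d/11 + d) = -4 + 10*d/11)
(186 + 499)*(266 + Q(19)) = (186 + 499)*(266 + (-4 + (10/11)*19)) = 685*(266 + (-4 + 190/11)) = 685*(266 + 146/11) = 685*(3072/11) = 2104320/11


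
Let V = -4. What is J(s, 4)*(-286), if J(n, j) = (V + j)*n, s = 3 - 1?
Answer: 0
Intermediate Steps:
s = 2
J(n, j) = n*(-4 + j) (J(n, j) = (-4 + j)*n = n*(-4 + j))
J(s, 4)*(-286) = (2*(-4 + 4))*(-286) = (2*0)*(-286) = 0*(-286) = 0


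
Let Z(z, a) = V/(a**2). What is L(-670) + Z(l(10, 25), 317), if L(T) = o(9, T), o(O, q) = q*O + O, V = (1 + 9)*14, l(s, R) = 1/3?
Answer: -605044129/100489 ≈ -6021.0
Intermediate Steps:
l(s, R) = 1/3
V = 140 (V = 10*14 = 140)
o(O, q) = O + O*q (o(O, q) = O*q + O = O + O*q)
L(T) = 9 + 9*T (L(T) = 9*(1 + T) = 9 + 9*T)
Z(z, a) = 140/a**2 (Z(z, a) = 140/(a**2) = 140/a**2)
L(-670) + Z(l(10, 25), 317) = (9 + 9*(-670)) + 140/317**2 = (9 - 6030) + 140*(1/100489) = -6021 + 140/100489 = -605044129/100489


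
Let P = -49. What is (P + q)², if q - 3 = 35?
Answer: 121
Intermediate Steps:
q = 38 (q = 3 + 35 = 38)
(P + q)² = (-49 + 38)² = (-11)² = 121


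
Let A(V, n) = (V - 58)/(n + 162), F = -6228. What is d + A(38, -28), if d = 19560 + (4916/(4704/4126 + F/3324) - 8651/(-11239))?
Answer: 4059057889285343/315657778509 ≈ 12859.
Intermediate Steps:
A(V, n) = (-58 + V)/(162 + n)
d = 60583656752039/4711310127 (d = 19560 + (4916/(4704/4126 - 6228/3324) - 8651/(-11239)) = 19560 + (4916/(4704*(1/4126) - 6228*1/3324) - 8651*(-1/11239)) = 19560 + (4916/(2352/2063 - 519/277) + 8651/11239) = 19560 + (4916/(-419193/571451) + 8651/11239) = 19560 + (4916*(-571451/419193) + 8651/11239) = 19560 + (-2809253116/419193 + 8651/11239) = 19560 - 31569569332081/4711310127 = 60583656752039/4711310127 ≈ 12859.)
d + A(38, -28) = 60583656752039/4711310127 + (-58 + 38)/(162 - 28) = 60583656752039/4711310127 - 20/134 = 60583656752039/4711310127 + (1/134)*(-20) = 60583656752039/4711310127 - 10/67 = 4059057889285343/315657778509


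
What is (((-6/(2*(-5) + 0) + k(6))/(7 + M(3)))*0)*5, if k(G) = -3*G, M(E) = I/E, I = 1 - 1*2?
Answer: 0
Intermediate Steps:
I = -1 (I = 1 - 2 = -1)
M(E) = -1/E
(((-6/(2*(-5) + 0) + k(6))/(7 + M(3)))*0)*5 = (((-6/(2*(-5) + 0) - 3*6)/(7 - 1/3))*0)*5 = (((-6/(-10 + 0) - 18)/(7 - 1*1/3))*0)*5 = (((-6/(-10) - 18)/(7 - 1/3))*0)*5 = (((-6*(-1/10) - 18)/(20/3))*0)*5 = (((3/5 - 18)*(3/20))*0)*5 = (-87/5*3/20*0)*5 = -261/100*0*5 = 0*5 = 0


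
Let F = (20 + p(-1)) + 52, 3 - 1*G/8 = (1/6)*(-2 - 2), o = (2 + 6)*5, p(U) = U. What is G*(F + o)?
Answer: 3256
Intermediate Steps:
o = 40 (o = 8*5 = 40)
G = 88/3 (G = 24 - 8*1/6*(-2 - 2) = 24 - 8*1*(⅙)*(-4) = 24 - 4*(-4)/3 = 24 - 8*(-⅔) = 24 + 16/3 = 88/3 ≈ 29.333)
F = 71 (F = (20 - 1) + 52 = 19 + 52 = 71)
G*(F + o) = 88*(71 + 40)/3 = (88/3)*111 = 3256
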